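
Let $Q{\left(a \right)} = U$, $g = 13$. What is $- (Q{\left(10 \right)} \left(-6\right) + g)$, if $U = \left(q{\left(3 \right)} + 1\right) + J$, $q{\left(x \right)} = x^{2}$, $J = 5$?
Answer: $77$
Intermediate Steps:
$U = 15$ ($U = \left(3^{2} + 1\right) + 5 = \left(9 + 1\right) + 5 = 10 + 5 = 15$)
$Q{\left(a \right)} = 15$
$- (Q{\left(10 \right)} \left(-6\right) + g) = - (15 \left(-6\right) + 13) = - (-90 + 13) = \left(-1\right) \left(-77\right) = 77$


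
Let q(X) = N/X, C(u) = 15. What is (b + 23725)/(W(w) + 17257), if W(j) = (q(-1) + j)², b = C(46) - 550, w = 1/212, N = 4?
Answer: 1042251360/776316017 ≈ 1.3426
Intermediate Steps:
w = 1/212 ≈ 0.0047170
b = -535 (b = 15 - 550 = -535)
q(X) = 4/X
W(j) = (-4 + j)² (W(j) = (4/(-1) + j)² = (4*(-1) + j)² = (-4 + j)²)
(b + 23725)/(W(w) + 17257) = (-535 + 23725)/((-4 + 1/212)² + 17257) = 23190/((-847/212)² + 17257) = 23190/(717409/44944 + 17257) = 23190/(776316017/44944) = 23190*(44944/776316017) = 1042251360/776316017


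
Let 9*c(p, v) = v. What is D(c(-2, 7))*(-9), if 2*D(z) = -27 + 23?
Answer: 18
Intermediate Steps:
c(p, v) = v/9
D(z) = -2 (D(z) = (-27 + 23)/2 = (1/2)*(-4) = -2)
D(c(-2, 7))*(-9) = -2*(-9) = 18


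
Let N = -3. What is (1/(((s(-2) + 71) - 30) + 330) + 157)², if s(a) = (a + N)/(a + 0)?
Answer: 13754832961/558009 ≈ 24650.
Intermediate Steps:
s(a) = (-3 + a)/a (s(a) = (a - 3)/(a + 0) = (-3 + a)/a)
(1/(((s(-2) + 71) - 30) + 330) + 157)² = (1/((((-3 - 2)/(-2) + 71) - 30) + 330) + 157)² = (1/(((-½*(-5) + 71) - 30) + 330) + 157)² = (1/(((5/2 + 71) - 30) + 330) + 157)² = (1/((147/2 - 30) + 330) + 157)² = (1/(87/2 + 330) + 157)² = (1/(747/2) + 157)² = (2/747 + 157)² = (117281/747)² = 13754832961/558009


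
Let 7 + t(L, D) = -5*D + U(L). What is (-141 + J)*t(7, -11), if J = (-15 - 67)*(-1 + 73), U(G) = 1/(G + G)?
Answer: -4068285/14 ≈ -2.9059e+5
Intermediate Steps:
U(G) = 1/(2*G)
t(L, D) = -7 + 1/(2*L) - 5*D (t(L, D) = -7 + (-5*D + 1/(2*L)) = -7 + (1/(2*L) - 5*D) = -7 + 1/(2*L) - 5*D)
J = -5904 (J = -82*72 = -5904)
(-141 + J)*t(7, -11) = (-141 - 5904)*(-7 + (½)/7 - 5*(-11)) = -6045*(-7 + (½)*(⅐) + 55) = -6045*(-7 + 1/14 + 55) = -6045*673/14 = -4068285/14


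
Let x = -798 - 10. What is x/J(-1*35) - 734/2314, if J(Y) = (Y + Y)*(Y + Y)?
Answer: -683289/1417325 ≈ -0.48210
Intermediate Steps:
x = -808
J(Y) = 4*Y² (J(Y) = (2*Y)*(2*Y) = 4*Y²)
x/J(-1*35) - 734/2314 = -808/(4*(-1*35)²) - 734/2314 = -808/(4*(-35)²) - 734*1/2314 = -808/(4*1225) - 367/1157 = -808/4900 - 367/1157 = -808*1/4900 - 367/1157 = -202/1225 - 367/1157 = -683289/1417325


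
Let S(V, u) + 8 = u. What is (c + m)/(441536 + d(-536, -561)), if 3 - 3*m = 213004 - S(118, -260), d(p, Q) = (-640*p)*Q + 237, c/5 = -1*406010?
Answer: 6303419/576011001 ≈ 0.010943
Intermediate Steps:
c = -2030050 (c = 5*(-1*406010) = 5*(-406010) = -2030050)
S(V, u) = -8 + u
d(p, Q) = 237 - 640*Q*p (d(p, Q) = -640*Q*p + 237 = 237 - 640*Q*p)
m = -213269/3 (m = 1 - (213004 - (-8 - 260))/3 = 1 - (213004 - 1*(-268))/3 = 1 - (213004 + 268)/3 = 1 - ⅓*213272 = 1 - 213272/3 = -213269/3 ≈ -71090.)
(c + m)/(441536 + d(-536, -561)) = (-2030050 - 213269/3)/(441536 + (237 - 640*(-561)*(-536))) = -6303419/(3*(441536 + (237 - 192445440))) = -6303419/(3*(441536 - 192445203)) = -6303419/3/(-192003667) = -6303419/3*(-1/192003667) = 6303419/576011001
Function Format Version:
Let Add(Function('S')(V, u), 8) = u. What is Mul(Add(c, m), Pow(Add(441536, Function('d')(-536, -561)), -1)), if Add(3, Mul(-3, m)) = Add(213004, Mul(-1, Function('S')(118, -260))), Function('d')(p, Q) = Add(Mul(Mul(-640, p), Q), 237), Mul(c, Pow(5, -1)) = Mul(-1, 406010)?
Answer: Rational(6303419, 576011001) ≈ 0.010943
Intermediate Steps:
c = -2030050 (c = Mul(5, Mul(-1, 406010)) = Mul(5, -406010) = -2030050)
Function('S')(V, u) = Add(-8, u)
Function('d')(p, Q) = Add(237, Mul(-640, Q, p)) (Function('d')(p, Q) = Add(Mul(-640, Q, p), 237) = Add(237, Mul(-640, Q, p)))
m = Rational(-213269, 3) (m = Add(1, Mul(Rational(-1, 3), Add(213004, Mul(-1, Add(-8, -260))))) = Add(1, Mul(Rational(-1, 3), Add(213004, Mul(-1, -268)))) = Add(1, Mul(Rational(-1, 3), Add(213004, 268))) = Add(1, Mul(Rational(-1, 3), 213272)) = Add(1, Rational(-213272, 3)) = Rational(-213269, 3) ≈ -71090.)
Mul(Add(c, m), Pow(Add(441536, Function('d')(-536, -561)), -1)) = Mul(Add(-2030050, Rational(-213269, 3)), Pow(Add(441536, Add(237, Mul(-640, -561, -536))), -1)) = Mul(Rational(-6303419, 3), Pow(Add(441536, Add(237, -192445440)), -1)) = Mul(Rational(-6303419, 3), Pow(Add(441536, -192445203), -1)) = Mul(Rational(-6303419, 3), Pow(-192003667, -1)) = Mul(Rational(-6303419, 3), Rational(-1, 192003667)) = Rational(6303419, 576011001)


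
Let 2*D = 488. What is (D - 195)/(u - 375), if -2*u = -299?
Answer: -98/451 ≈ -0.21729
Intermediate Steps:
u = 299/2 (u = -½*(-299) = 299/2 ≈ 149.50)
D = 244 (D = (½)*488 = 244)
(D - 195)/(u - 375) = (244 - 195)/(299/2 - 375) = 49/(-451/2) = 49*(-2/451) = -98/451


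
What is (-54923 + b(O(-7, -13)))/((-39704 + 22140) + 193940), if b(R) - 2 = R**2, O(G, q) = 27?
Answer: -2258/7349 ≈ -0.30725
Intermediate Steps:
b(R) = 2 + R**2
(-54923 + b(O(-7, -13)))/((-39704 + 22140) + 193940) = (-54923 + (2 + 27**2))/((-39704 + 22140) + 193940) = (-54923 + (2 + 729))/(-17564 + 193940) = (-54923 + 731)/176376 = -54192*1/176376 = -2258/7349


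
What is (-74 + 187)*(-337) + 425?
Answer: -37656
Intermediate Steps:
(-74 + 187)*(-337) + 425 = 113*(-337) + 425 = -38081 + 425 = -37656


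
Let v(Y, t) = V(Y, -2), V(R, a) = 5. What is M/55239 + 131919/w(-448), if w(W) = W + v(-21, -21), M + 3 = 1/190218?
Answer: -1386132826643017/4654801281186 ≈ -297.79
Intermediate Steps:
v(Y, t) = 5
M = -570653/190218 (M = -3 + 1/190218 = -570653/190218 ≈ -3.0000)
w(W) = 5 + W (w(W) = W + 5 = 5 + W)
M/55239 + 131919/w(-448) = -570653/190218/55239 + 131919/(5 - 448) = -570653/190218*1/55239 + 131919/(-443) = -570653/10507452102 + 131919*(-1/443) = -570653/10507452102 - 131919/443 = -1386132826643017/4654801281186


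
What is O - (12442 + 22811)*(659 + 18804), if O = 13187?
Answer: -686115952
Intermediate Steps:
O - (12442 + 22811)*(659 + 18804) = 13187 - (12442 + 22811)*(659 + 18804) = 13187 - 35253*19463 = 13187 - 1*686129139 = 13187 - 686129139 = -686115952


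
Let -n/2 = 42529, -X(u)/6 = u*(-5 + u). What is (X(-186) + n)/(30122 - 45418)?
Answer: 149107/7648 ≈ 19.496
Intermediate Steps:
X(u) = -6*u*(-5 + u)
n = -85058 (n = -2*42529 = -85058)
(X(-186) + n)/(30122 - 45418) = (6*(-186)*(5 - 1*(-186)) - 85058)/(30122 - 45418) = (6*(-186)*(5 + 186) - 85058)/(-15296) = (6*(-186)*191 - 85058)*(-1/15296) = (-213156 - 85058)*(-1/15296) = -298214*(-1/15296) = 149107/7648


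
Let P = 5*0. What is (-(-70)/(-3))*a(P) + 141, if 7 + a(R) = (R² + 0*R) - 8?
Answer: 491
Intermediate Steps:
P = 0
a(R) = -15 + R² (a(R) = -7 + ((R² + 0*R) - 8) = -7 + ((R² + 0) - 8) = -7 + (R² - 8) = -7 + (-8 + R²) = -15 + R²)
(-(-70)/(-3))*a(P) + 141 = (-(-70)/(-3))*(-15 + 0²) + 141 = (-(-70)*(-1)/3)*(-15 + 0) + 141 = -7*10/3*(-15) + 141 = -70/3*(-15) + 141 = 350 + 141 = 491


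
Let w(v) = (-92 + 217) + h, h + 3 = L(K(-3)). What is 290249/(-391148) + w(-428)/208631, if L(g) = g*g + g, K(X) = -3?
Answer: -60504872175/81605598388 ≈ -0.74143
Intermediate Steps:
L(g) = g + g**2 (L(g) = g**2 + g = g + g**2)
h = 3 (h = -3 - 3*(1 - 3) = -3 - 3*(-2) = -3 + 6 = 3)
w(v) = 128 (w(v) = (-92 + 217) + 3 = 125 + 3 = 128)
290249/(-391148) + w(-428)/208631 = 290249/(-391148) + 128/208631 = 290249*(-1/391148) + 128*(1/208631) = -290249/391148 + 128/208631 = -60504872175/81605598388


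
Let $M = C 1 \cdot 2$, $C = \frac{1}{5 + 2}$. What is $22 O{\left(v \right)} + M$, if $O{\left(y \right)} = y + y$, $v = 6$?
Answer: $\frac{1850}{7} \approx 264.29$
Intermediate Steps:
$C = \frac{1}{7} \approx 0.14286$
$O{\left(y \right)} = 2 y$
$M = \frac{2}{7}$ ($M = \frac{1}{7} \cdot 1 \cdot 2 = \frac{1}{7} \cdot 2 = \frac{2}{7} \approx 0.28571$)
$22 O{\left(v \right)} + M = 22 \cdot 2 \cdot 6 + \frac{2}{7} = 22 \cdot 12 + \frac{2}{7} = 264 + \frac{2}{7} = \frac{1850}{7}$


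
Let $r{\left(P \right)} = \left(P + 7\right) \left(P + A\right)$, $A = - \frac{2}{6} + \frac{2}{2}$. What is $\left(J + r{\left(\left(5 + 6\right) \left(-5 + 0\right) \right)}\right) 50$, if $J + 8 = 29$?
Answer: $131450$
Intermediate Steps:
$J = 21$ ($J = -8 + 29 = 21$)
$A = \frac{2}{3}$ ($A = \left(-2\right) \frac{1}{6} + 2 \cdot \frac{1}{2} = - \frac{1}{3} + 1 = \frac{2}{3} \approx 0.66667$)
$r{\left(P \right)} = \left(7 + P\right) \left(\frac{2}{3} + P\right)$ ($r{\left(P \right)} = \left(P + 7\right) \left(P + \frac{2}{3}\right) = \left(7 + P\right) \left(\frac{2}{3} + P\right)$)
$\left(J + r{\left(\left(5 + 6\right) \left(-5 + 0\right) \right)}\right) 50 = \left(21 + \left(\frac{14}{3} + \left(\left(5 + 6\right) \left(-5 + 0\right)\right)^{2} + \frac{23 \left(5 + 6\right) \left(-5 + 0\right)}{3}\right)\right) 50 = \left(21 + \left(\frac{14}{3} + \left(11 \left(-5\right)\right)^{2} + \frac{23 \cdot 11 \left(-5\right)}{3}\right)\right) 50 = \left(21 + \left(\frac{14}{3} + \left(-55\right)^{2} + \frac{23}{3} \left(-55\right)\right)\right) 50 = \left(21 + \left(\frac{14}{3} + 3025 - \frac{1265}{3}\right)\right) 50 = \left(21 + 2608\right) 50 = 2629 \cdot 50 = 131450$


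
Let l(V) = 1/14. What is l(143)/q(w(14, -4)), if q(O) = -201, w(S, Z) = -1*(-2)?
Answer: -1/2814 ≈ -0.00035537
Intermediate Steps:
w(S, Z) = 2
l(V) = 1/14
l(143)/q(w(14, -4)) = (1/14)/(-201) = (1/14)*(-1/201) = -1/2814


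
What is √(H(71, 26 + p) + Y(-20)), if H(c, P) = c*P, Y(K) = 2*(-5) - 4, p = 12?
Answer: 2*√671 ≈ 51.807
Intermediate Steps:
Y(K) = -14 (Y(K) = -10 - 4 = -14)
H(c, P) = P*c
√(H(71, 26 + p) + Y(-20)) = √((26 + 12)*71 - 14) = √(38*71 - 14) = √(2698 - 14) = √2684 = 2*√671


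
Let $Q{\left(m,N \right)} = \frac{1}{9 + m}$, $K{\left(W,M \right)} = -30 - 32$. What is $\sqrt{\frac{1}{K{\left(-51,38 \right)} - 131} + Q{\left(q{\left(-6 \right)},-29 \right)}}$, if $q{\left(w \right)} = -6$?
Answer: $\frac{\sqrt{110010}}{579} \approx 0.57285$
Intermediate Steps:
$K{\left(W,M \right)} = -62$
$\sqrt{\frac{1}{K{\left(-51,38 \right)} - 131} + Q{\left(q{\left(-6 \right)},-29 \right)}} = \sqrt{\frac{1}{-62 - 131} + \frac{1}{9 - 6}} = \sqrt{\frac{1}{-193} + \frac{1}{3}} = \sqrt{- \frac{1}{193} + \frac{1}{3}} = \sqrt{\frac{190}{579}} = \frac{\sqrt{110010}}{579}$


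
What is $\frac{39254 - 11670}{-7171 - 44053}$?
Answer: $- \frac{3448}{6403} \approx -0.5385$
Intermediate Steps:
$\frac{39254 - 11670}{-7171 - 44053} = \frac{27584}{-51224} = 27584 \left(- \frac{1}{51224}\right) = - \frac{3448}{6403}$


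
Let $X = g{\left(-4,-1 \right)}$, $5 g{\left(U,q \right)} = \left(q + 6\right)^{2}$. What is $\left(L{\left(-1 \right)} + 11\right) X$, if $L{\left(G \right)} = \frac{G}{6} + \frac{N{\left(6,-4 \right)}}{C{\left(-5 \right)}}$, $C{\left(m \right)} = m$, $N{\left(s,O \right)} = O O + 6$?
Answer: $\frac{193}{6} \approx 32.167$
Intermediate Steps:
$N{\left(s,O \right)} = 6 + O^{2}$ ($N{\left(s,O \right)} = O^{2} + 6 = 6 + O^{2}$)
$g{\left(U,q \right)} = \frac{\left(6 + q\right)^{2}}{5}$ ($g{\left(U,q \right)} = \frac{\left(q + 6\right)^{2}}{5} = \frac{\left(6 + q\right)^{2}}{5}$)
$X = 5$ ($X = \frac{\left(6 - 1\right)^{2}}{5} = \frac{5^{2}}{5} = \frac{1}{5} \cdot 25 = 5$)
$L{\left(G \right)} = - \frac{22}{5} + \frac{G}{6}$ ($L{\left(G \right)} = \frac{G}{6} + \frac{6 + \left(-4\right)^{2}}{-5} = G \frac{1}{6} + \left(6 + 16\right) \left(- \frac{1}{5}\right) = \frac{G}{6} + 22 \left(- \frac{1}{5}\right) = \frac{G}{6} - \frac{22}{5} = - \frac{22}{5} + \frac{G}{6}$)
$\left(L{\left(-1 \right)} + 11\right) X = \left(\left(- \frac{22}{5} + \frac{1}{6} \left(-1\right)\right) + 11\right) 5 = \left(\left(- \frac{22}{5} - \frac{1}{6}\right) + 11\right) 5 = \left(- \frac{137}{30} + 11\right) 5 = \frac{193}{30} \cdot 5 = \frac{193}{6}$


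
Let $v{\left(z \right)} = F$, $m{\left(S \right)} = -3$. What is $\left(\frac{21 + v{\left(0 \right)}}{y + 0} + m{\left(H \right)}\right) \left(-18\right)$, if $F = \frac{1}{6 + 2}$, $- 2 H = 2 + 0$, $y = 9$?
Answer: $\frac{47}{4} \approx 11.75$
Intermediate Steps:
$H = -1$ ($H = - \frac{2 + 0}{2} = \left(- \frac{1}{2}\right) 2 = -1$)
$F = \frac{1}{8} \approx 0.125$
$v{\left(z \right)} = \frac{1}{8}$
$\left(\frac{21 + v{\left(0 \right)}}{y + 0} + m{\left(H \right)}\right) \left(-18\right) = \left(\frac{21 + \frac{1}{8}}{9 + 0} - 3\right) \left(-18\right) = \left(\frac{169}{8 \cdot 9} - 3\right) \left(-18\right) = \left(\frac{169}{8} \cdot \frac{1}{9} - 3\right) \left(-18\right) = \left(\frac{169}{72} - 3\right) \left(-18\right) = \left(- \frac{47}{72}\right) \left(-18\right) = \frac{47}{4}$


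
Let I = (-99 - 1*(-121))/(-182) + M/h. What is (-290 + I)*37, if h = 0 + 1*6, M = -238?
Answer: -3331184/273 ≈ -12202.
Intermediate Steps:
h = 6 (h = 0 + 6 = 6)
I = -10862/273 (I = (-99 - 1*(-121))/(-182) - 238/6 = (-99 + 121)*(-1/182) - 238*1/6 = 22*(-1/182) - 119/3 = -11/91 - 119/3 = -10862/273 ≈ -39.788)
(-290 + I)*37 = (-290 - 10862/273)*37 = -90032/273*37 = -3331184/273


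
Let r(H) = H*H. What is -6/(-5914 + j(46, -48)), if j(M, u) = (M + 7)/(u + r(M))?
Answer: 12408/12230099 ≈ 0.0010145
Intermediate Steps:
r(H) = H**2
j(M, u) = (7 + M)/(u + M**2) (j(M, u) = (M + 7)/(u + M**2) = (7 + M)/(u + M**2))
-6/(-5914 + j(46, -48)) = -6/(-5914 + (7 + 46)/(-48 + 46**2)) = -6/(-5914 + 53/(-48 + 2116)) = -6/(-5914 + 53/2068) = -6/(-12230099/2068) = -6*(-2068/12230099) = 12408/12230099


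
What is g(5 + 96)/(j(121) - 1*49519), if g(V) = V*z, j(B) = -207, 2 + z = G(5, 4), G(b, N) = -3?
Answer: 505/49726 ≈ 0.010156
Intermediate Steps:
z = -5 (z = -2 - 3 = -5)
g(V) = -5*V (g(V) = V*(-5) = -5*V)
g(5 + 96)/(j(121) - 1*49519) = (-5*(5 + 96))/(-207 - 1*49519) = (-5*101)/(-207 - 49519) = -505/(-49726) = -505*(-1/49726) = 505/49726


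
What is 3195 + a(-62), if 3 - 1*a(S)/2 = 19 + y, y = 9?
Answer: 3145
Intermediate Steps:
a(S) = -50 (a(S) = 6 - 2*(19 + 9) = 6 - 2*28 = 6 - 56 = -50)
3195 + a(-62) = 3195 - 50 = 3145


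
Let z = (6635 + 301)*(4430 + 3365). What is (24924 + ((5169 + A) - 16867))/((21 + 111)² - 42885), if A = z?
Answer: -54079346/25461 ≈ -2124.0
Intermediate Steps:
z = 54066120 (z = 6936*7795 = 54066120)
A = 54066120
(24924 + ((5169 + A) - 16867))/((21 + 111)² - 42885) = (24924 + ((5169 + 54066120) - 16867))/((21 + 111)² - 42885) = (24924 + (54071289 - 16867))/(132² - 42885) = (24924 + 54054422)/(17424 - 42885) = 54079346/(-25461) = 54079346*(-1/25461) = -54079346/25461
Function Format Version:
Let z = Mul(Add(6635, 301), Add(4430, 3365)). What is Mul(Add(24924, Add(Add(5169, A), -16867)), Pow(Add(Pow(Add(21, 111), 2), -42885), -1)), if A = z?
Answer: Rational(-54079346, 25461) ≈ -2124.0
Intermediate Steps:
z = 54066120 (z = Mul(6936, 7795) = 54066120)
A = 54066120
Mul(Add(24924, Add(Add(5169, A), -16867)), Pow(Add(Pow(Add(21, 111), 2), -42885), -1)) = Mul(Add(24924, Add(Add(5169, 54066120), -16867)), Pow(Add(Pow(Add(21, 111), 2), -42885), -1)) = Mul(Add(24924, Add(54071289, -16867)), Pow(Add(Pow(132, 2), -42885), -1)) = Mul(Add(24924, 54054422), Pow(Add(17424, -42885), -1)) = Mul(54079346, Pow(-25461, -1)) = Mul(54079346, Rational(-1, 25461)) = Rational(-54079346, 25461)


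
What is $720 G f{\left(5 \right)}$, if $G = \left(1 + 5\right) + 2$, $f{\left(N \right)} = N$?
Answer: $28800$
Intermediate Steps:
$G = 8$ ($G = 6 + 2 = 8$)
$720 G f{\left(5 \right)} = 720 \cdot 8 \cdot 5 = 720 \cdot 40 = 28800$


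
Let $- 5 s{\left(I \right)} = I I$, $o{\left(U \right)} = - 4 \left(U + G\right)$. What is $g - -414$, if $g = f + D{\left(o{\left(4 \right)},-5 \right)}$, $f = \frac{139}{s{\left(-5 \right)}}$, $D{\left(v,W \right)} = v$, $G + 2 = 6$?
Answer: $\frac{1771}{5} \approx 354.2$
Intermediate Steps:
$G = 4$ ($G = -2 + 6 = 4$)
$o{\left(U \right)} = -16 - 4 U$ ($o{\left(U \right)} = - 4 \left(U + 4\right) = - 4 \left(4 + U\right) = -16 - 4 U$)
$s{\left(I \right)} = - \frac{I^{2}}{5}$ ($s{\left(I \right)} = - \frac{I I}{5} = - \frac{I^{2}}{5}$)
$f = - \frac{139}{5}$ ($f = \frac{139}{\left(- \frac{1}{5}\right) \left(-5\right)^{2}} = \frac{139}{\left(- \frac{1}{5}\right) 25} = \frac{139}{-5} = 139 \left(- \frac{1}{5}\right) = - \frac{139}{5} \approx -27.8$)
$g = - \frac{299}{5}$ ($g = - \frac{139}{5} - 32 = - \frac{299}{5} \approx -59.8$)
$g - -414 = - \frac{299}{5} - -414 = - \frac{299}{5} + 414 = \frac{1771}{5}$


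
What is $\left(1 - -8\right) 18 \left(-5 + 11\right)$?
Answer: $972$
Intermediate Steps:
$\left(1 - -8\right) 18 \left(-5 + 11\right) = \left(1 + 8\right) 18 \cdot 6 = 9 \cdot 18 \cdot 6 = 162 \cdot 6 = 972$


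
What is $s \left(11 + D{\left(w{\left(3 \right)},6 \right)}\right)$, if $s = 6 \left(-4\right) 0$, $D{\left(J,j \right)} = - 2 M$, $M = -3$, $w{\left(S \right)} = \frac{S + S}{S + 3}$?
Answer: $0$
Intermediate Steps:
$w{\left(S \right)} = \frac{2 S}{3 + S}$
$D{\left(J,j \right)} = 6$ ($D{\left(J,j \right)} = \left(-2\right) \left(-3\right) = 6$)
$s = 0$ ($s = \left(-24\right) 0 = 0$)
$s \left(11 + D{\left(w{\left(3 \right)},6 \right)}\right) = 0 \left(11 + 6\right) = 0 \cdot 17 = 0$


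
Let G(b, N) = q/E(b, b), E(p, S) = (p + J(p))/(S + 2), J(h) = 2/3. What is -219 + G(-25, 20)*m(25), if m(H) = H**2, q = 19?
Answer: 803388/73 ≈ 11005.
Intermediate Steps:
J(h) = 2/3 (J(h) = 2*(1/3) = 2/3)
E(p, S) = (2/3 + p)/(2 + S) (E(p, S) = (p + 2/3)/(S + 2) = (2/3 + p)/(2 + S))
G(b, N) = 19*(2 + b)/(2/3 + b) (G(b, N) = 19/(((2/3 + b)/(2 + b))) = 19*((2 + b)/(2/3 + b)) = 19*(2 + b)/(2/3 + b))
-219 + G(-25, 20)*m(25) = -219 + (57*(2 - 25)/(2 + 3*(-25)))*25**2 = -219 + (57*(-23)/(2 - 75))*625 = -219 + (57*(-23)/(-73))*625 = -219 + (57*(-1/73)*(-23))*625 = -219 + (1311/73)*625 = -219 + 819375/73 = 803388/73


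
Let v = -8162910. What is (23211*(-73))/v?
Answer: 188267/906990 ≈ 0.20757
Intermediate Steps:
(23211*(-73))/v = (23211*(-73))/(-8162910) = -1694403*(-1/8162910) = 188267/906990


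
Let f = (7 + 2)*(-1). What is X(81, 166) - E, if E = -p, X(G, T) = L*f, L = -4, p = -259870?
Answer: -259834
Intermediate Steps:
f = -9 (f = 9*(-1) = -9)
X(G, T) = 36 (X(G, T) = -4*(-9) = 36)
E = 259870 (E = -1*(-259870) = 259870)
X(81, 166) - E = 36 - 1*259870 = 36 - 259870 = -259834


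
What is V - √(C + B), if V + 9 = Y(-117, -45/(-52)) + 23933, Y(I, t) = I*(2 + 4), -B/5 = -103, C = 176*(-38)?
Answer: 23222 - I*√6173 ≈ 23222.0 - 78.568*I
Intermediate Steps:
C = -6688
B = 515 (B = -5*(-103) = 515)
Y(I, t) = 6*I (Y(I, t) = I*6 = 6*I)
V = 23222 (V = -9 + (6*(-117) + 23933) = -9 + (-702 + 23933) = -9 + 23231 = 23222)
V - √(C + B) = 23222 - √(-6688 + 515) = 23222 - √(-6173) = 23222 - I*√6173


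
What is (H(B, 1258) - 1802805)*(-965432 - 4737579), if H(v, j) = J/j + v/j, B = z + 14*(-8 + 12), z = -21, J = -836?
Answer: 12934026834397401/1258 ≈ 1.0281e+13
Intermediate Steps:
B = 35 (B = -21 + 14*(-8 + 12) = -21 + 14*4 = -21 + 56 = 35)
H(v, j) = -836/j + v/j
(H(B, 1258) - 1802805)*(-965432 - 4737579) = ((-836 + 35)/1258 - 1802805)*(-965432 - 4737579) = ((1/1258)*(-801) - 1802805)*(-5703011) = (-801/1258 - 1802805)*(-5703011) = -2267929491/1258*(-5703011) = 12934026834397401/1258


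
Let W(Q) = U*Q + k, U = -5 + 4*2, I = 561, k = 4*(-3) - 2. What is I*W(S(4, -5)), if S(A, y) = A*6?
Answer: 32538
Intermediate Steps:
S(A, y) = 6*A
k = -14 (k = -12 - 2 = -14)
U = 3 (U = -5 + 8 = 3)
W(Q) = -14 + 3*Q (W(Q) = 3*Q - 14 = -14 + 3*Q)
I*W(S(4, -5)) = 561*(-14 + 3*(6*4)) = 561*(-14 + 3*24) = 561*(-14 + 72) = 561*58 = 32538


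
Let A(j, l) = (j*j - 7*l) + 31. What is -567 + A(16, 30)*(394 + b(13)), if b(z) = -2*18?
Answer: 26999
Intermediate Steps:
A(j, l) = 31 + j**2 - 7*l (A(j, l) = (j**2 - 7*l) + 31 = 31 + j**2 - 7*l)
b(z) = -36
-567 + A(16, 30)*(394 + b(13)) = -567 + (31 + 16**2 - 7*30)*(394 - 36) = -567 + (31 + 256 - 210)*358 = -567 + 77*358 = -567 + 27566 = 26999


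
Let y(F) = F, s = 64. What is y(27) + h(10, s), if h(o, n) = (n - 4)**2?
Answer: 3627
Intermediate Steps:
h(o, n) = (-4 + n)**2
y(27) + h(10, s) = 27 + (-4 + 64)**2 = 27 + 60**2 = 27 + 3600 = 3627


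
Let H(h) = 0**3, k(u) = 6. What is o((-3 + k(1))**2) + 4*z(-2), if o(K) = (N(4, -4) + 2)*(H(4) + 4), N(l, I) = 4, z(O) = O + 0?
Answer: 16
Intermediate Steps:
z(O) = O
H(h) = 0
o(K) = 24 (o(K) = (4 + 2)*(0 + 4) = 6*4 = 24)
o((-3 + k(1))**2) + 4*z(-2) = 24 + 4*(-2) = 24 - 8 = 16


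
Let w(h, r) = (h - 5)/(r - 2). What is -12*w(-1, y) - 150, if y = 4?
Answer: -114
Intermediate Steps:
w(h, r) = (-5 + h)/(-2 + r)
-12*w(-1, y) - 150 = -12*(-5 - 1)/(-2 + 4) - 150 = -12*(-6)/2 - 150 = -6*(-6) - 150 = -12*(-3) - 150 = 36 - 150 = -114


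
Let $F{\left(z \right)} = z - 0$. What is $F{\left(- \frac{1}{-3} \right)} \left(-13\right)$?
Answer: $- \frac{13}{3} \approx -4.3333$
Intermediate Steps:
$F{\left(z \right)} = z$ ($F{\left(z \right)} = z + 0 = z$)
$F{\left(- \frac{1}{-3} \right)} \left(-13\right) = - \frac{1}{-3} \left(-13\right) = \left(-1\right) \left(- \frac{1}{3}\right) \left(-13\right) = \frac{1}{3} \left(-13\right) = - \frac{13}{3}$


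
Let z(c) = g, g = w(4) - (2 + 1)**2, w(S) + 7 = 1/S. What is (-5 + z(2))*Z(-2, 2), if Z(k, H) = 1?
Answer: -83/4 ≈ -20.750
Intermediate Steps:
w(S) = -7 + 1/S
g = -63/4 (g = (-7 + 1/4) - (2 + 1)**2 = (-7 + 1/4) - 1*3**2 = -27/4 - 1*9 = -27/4 - 9 = -63/4 ≈ -15.750)
z(c) = -63/4
(-5 + z(2))*Z(-2, 2) = (-5 - 63/4)*1 = -83/4*1 = -83/4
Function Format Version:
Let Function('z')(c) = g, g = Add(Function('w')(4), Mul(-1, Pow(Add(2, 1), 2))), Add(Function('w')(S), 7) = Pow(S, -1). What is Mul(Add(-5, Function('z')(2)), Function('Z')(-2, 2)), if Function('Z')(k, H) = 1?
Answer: Rational(-83, 4) ≈ -20.750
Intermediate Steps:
Function('w')(S) = Add(-7, Pow(S, -1))
g = Rational(-63, 4) (g = Add(Add(-7, Pow(4, -1)), Mul(-1, Pow(Add(2, 1), 2))) = Add(Add(-7, Rational(1, 4)), Mul(-1, Pow(3, 2))) = Add(Rational(-27, 4), Mul(-1, 9)) = Add(Rational(-27, 4), -9) = Rational(-63, 4) ≈ -15.750)
Function('z')(c) = Rational(-63, 4)
Mul(Add(-5, Function('z')(2)), Function('Z')(-2, 2)) = Mul(Add(-5, Rational(-63, 4)), 1) = Mul(Rational(-83, 4), 1) = Rational(-83, 4)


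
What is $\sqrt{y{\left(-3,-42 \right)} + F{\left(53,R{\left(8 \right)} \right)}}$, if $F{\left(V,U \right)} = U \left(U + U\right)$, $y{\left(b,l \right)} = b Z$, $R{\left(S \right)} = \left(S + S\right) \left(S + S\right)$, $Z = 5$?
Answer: $\sqrt{131057} \approx 362.02$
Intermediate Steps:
$R{\left(S \right)} = 4 S^{2}$ ($R{\left(S \right)} = 2 S 2 S = 4 S^{2}$)
$y{\left(b,l \right)} = 5 b$ ($y{\left(b,l \right)} = b 5 = 5 b$)
$F{\left(V,U \right)} = 2 U^{2}$ ($F{\left(V,U \right)} = U 2 U = 2 U^{2}$)
$\sqrt{y{\left(-3,-42 \right)} + F{\left(53,R{\left(8 \right)} \right)}} = \sqrt{5 \left(-3\right) + 2 \left(4 \cdot 8^{2}\right)^{2}} = \sqrt{-15 + 2 \left(4 \cdot 64\right)^{2}} = \sqrt{-15 + 2 \cdot 256^{2}} = \sqrt{-15 + 2 \cdot 65536} = \sqrt{-15 + 131072} = \sqrt{131057}$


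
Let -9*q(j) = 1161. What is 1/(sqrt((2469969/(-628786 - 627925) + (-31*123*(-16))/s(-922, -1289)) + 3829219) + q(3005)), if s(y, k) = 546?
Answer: 14752530429/436021646167447 + 2*sqrt(12520344565235443306097)/436021646167447 ≈ 0.00054709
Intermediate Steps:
q(j) = -129 (q(j) = -1/9*1161 = -129)
1/(sqrt((2469969/(-628786 - 627925) + (-31*123*(-16))/s(-922, -1289)) + 3829219) + q(3005)) = 1/(sqrt((2469969/(-628786 - 627925) + (-31*123*(-16))/546) + 3829219) - 129) = 1/(sqrt((2469969/(-1256711) - 3813*(-16)*(1/546)) + 3829219) - 129) = 1/(sqrt((2469969*(-1/1256711) + 61008*(1/546)) + 3829219) - 129) = 1/(sqrt((-2469969/1256711 + 10168/91) + 3829219) - 129) = 1/(sqrt(12553470269/114360701 + 3829219) - 129) = 1/(sqrt(437924722592788/114360701) - 129) = 1/(2*sqrt(12520344565235443306097)/114360701 - 129) = 1/(-129 + 2*sqrt(12520344565235443306097)/114360701)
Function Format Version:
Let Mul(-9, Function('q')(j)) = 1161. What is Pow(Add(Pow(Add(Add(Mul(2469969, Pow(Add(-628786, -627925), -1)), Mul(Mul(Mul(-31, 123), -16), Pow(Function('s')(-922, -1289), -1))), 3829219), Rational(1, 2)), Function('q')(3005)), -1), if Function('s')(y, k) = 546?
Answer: Add(Rational(14752530429, 436021646167447), Mul(Rational(2, 436021646167447), Pow(12520344565235443306097, Rational(1, 2)))) ≈ 0.00054709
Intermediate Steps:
Function('q')(j) = -129 (Function('q')(j) = Mul(Rational(-1, 9), 1161) = -129)
Pow(Add(Pow(Add(Add(Mul(2469969, Pow(Add(-628786, -627925), -1)), Mul(Mul(Mul(-31, 123), -16), Pow(Function('s')(-922, -1289), -1))), 3829219), Rational(1, 2)), Function('q')(3005)), -1) = Pow(Add(Pow(Add(Add(Mul(2469969, Pow(Add(-628786, -627925), -1)), Mul(Mul(Mul(-31, 123), -16), Pow(546, -1))), 3829219), Rational(1, 2)), -129), -1) = Pow(Add(Pow(Add(Add(Mul(2469969, Pow(-1256711, -1)), Mul(Mul(-3813, -16), Rational(1, 546))), 3829219), Rational(1, 2)), -129), -1) = Pow(Add(Pow(Add(Add(Mul(2469969, Rational(-1, 1256711)), Mul(61008, Rational(1, 546))), 3829219), Rational(1, 2)), -129), -1) = Pow(Add(Pow(Add(Add(Rational(-2469969, 1256711), Rational(10168, 91)), 3829219), Rational(1, 2)), -129), -1) = Pow(Add(Pow(Add(Rational(12553470269, 114360701), 3829219), Rational(1, 2)), -129), -1) = Pow(Add(Pow(Rational(437924722592788, 114360701), Rational(1, 2)), -129), -1) = Pow(Add(Mul(Rational(2, 114360701), Pow(12520344565235443306097, Rational(1, 2))), -129), -1) = Pow(Add(-129, Mul(Rational(2, 114360701), Pow(12520344565235443306097, Rational(1, 2)))), -1)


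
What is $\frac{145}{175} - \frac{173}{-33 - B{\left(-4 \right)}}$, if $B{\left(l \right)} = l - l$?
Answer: $\frac{7012}{1155} \approx 6.071$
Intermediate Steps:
$B{\left(l \right)} = 0$
$\frac{145}{175} - \frac{173}{-33 - B{\left(-4 \right)}} = \frac{145}{175} - \frac{173}{-33 - 0} = 145 \cdot \frac{1}{175} - \frac{173}{-33 + 0} = \frac{29}{35} - \frac{173}{-33} = \frac{29}{35} - - \frac{173}{33} = \frac{29}{35} + \frac{173}{33} = \frac{7012}{1155}$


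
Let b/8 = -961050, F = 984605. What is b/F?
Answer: -1537680/196921 ≈ -7.8086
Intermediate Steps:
b = -7688400 (b = 8*(-961050) = -7688400)
b/F = -7688400/984605 = -7688400*1/984605 = -1537680/196921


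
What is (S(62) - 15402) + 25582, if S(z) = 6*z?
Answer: 10552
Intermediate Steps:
(S(62) - 15402) + 25582 = (6*62 - 15402) + 25582 = (372 - 15402) + 25582 = -15030 + 25582 = 10552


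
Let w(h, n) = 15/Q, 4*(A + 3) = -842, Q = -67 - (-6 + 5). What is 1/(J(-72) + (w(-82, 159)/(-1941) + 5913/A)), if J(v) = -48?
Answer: -18233754/1380211909 ≈ -0.013211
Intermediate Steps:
Q = -66 (Q = -67 - 1*(-1) = -67 + 1 = -66)
A = -427/2 (A = -3 + (¼)*(-842) = -3 - 421/2 = -427/2 ≈ -213.50)
w(h, n) = -5/22 (w(h, n) = 15/(-66) = 15*(-1/66) = -5/22)
1/(J(-72) + (w(-82, 159)/(-1941) + 5913/A)) = 1/(-48 + (-5/22/(-1941) + 5913/(-427/2))) = 1/(-48 + (-5/22*(-1/1941) + 5913*(-2/427))) = 1/(-48 + (5/42702 - 11826/427)) = 1/(-48 - 504991717/18233754) = 1/(-1380211909/18233754) = -18233754/1380211909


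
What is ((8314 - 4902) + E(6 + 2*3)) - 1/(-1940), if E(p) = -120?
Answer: 6386481/1940 ≈ 3292.0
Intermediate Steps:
((8314 - 4902) + E(6 + 2*3)) - 1/(-1940) = ((8314 - 4902) - 120) - 1/(-1940) = (3412 - 120) - 1*(-1/1940) = 3292 + 1/1940 = 6386481/1940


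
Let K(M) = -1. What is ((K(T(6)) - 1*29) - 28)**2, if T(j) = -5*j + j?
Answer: 3364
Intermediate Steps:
T(j) = -4*j
((K(T(6)) - 1*29) - 28)**2 = ((-1 - 1*29) - 28)**2 = ((-1 - 29) - 28)**2 = (-30 - 28)**2 = (-58)**2 = 3364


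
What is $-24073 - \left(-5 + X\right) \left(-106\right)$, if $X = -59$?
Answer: $-30857$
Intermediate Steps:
$-24073 - \left(-5 + X\right) \left(-106\right) = -24073 - \left(-5 - 59\right) \left(-106\right) = -24073 - \left(-64\right) \left(-106\right) = -24073 - 6784 = -30857$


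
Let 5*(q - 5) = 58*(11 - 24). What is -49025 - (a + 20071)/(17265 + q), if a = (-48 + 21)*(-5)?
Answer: -2098222465/42798 ≈ -49026.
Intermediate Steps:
a = 135 (a = -27*(-5) = 135)
q = -729/5 (q = 5 + (58*(11 - 24))/5 = 5 + (58*(-13))/5 = 5 + (⅕)*(-754) = 5 - 754/5 = -729/5 ≈ -145.80)
-49025 - (a + 20071)/(17265 + q) = -49025 - (135 + 20071)/(17265 - 729/5) = -49025 - 20206/85596/5 = -49025 - 20206*5/85596 = -49025 - 1*50515/42798 = -49025 - 50515/42798 = -2098222465/42798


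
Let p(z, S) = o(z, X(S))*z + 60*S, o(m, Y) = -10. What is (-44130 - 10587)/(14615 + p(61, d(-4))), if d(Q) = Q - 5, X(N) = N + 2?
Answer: -54717/13465 ≈ -4.0636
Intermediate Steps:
X(N) = 2 + N
d(Q) = -5 + Q
p(z, S) = -10*z + 60*S
(-44130 - 10587)/(14615 + p(61, d(-4))) = (-44130 - 10587)/(14615 + (-10*61 + 60*(-5 - 4))) = -54717/(14615 + (-610 + 60*(-9))) = -54717/(14615 + (-610 - 540)) = -54717/(14615 - 1150) = -54717/13465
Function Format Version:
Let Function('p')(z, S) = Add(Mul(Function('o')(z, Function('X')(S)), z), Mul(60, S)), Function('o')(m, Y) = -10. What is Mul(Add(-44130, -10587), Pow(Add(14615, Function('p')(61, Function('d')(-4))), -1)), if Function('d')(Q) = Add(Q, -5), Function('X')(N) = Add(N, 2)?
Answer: Rational(-54717, 13465) ≈ -4.0636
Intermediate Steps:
Function('X')(N) = Add(2, N)
Function('d')(Q) = Add(-5, Q)
Function('p')(z, S) = Add(Mul(-10, z), Mul(60, S))
Mul(Add(-44130, -10587), Pow(Add(14615, Function('p')(61, Function('d')(-4))), -1)) = Mul(Add(-44130, -10587), Pow(Add(14615, Add(Mul(-10, 61), Mul(60, Add(-5, -4)))), -1)) = Mul(-54717, Pow(Add(14615, Add(-610, Mul(60, -9))), -1)) = Mul(-54717, Pow(Add(14615, Add(-610, -540)), -1)) = Mul(-54717, Pow(Add(14615, -1150), -1)) = Mul(-54717, Pow(13465, -1)) = Mul(-54717, Rational(1, 13465)) = Rational(-54717, 13465)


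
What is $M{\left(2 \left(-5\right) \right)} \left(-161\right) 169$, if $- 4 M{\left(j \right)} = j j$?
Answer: $680225$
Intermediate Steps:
$M{\left(j \right)} = - \frac{j^{2}}{4}$ ($M{\left(j \right)} = - \frac{j j}{4} = - \frac{j^{2}}{4}$)
$M{\left(2 \left(-5\right) \right)} \left(-161\right) 169 = - \frac{\left(2 \left(-5\right)\right)^{2}}{4} \left(-161\right) 169 = - \frac{\left(-10\right)^{2}}{4} \left(-161\right) 169 = \left(- \frac{1}{4}\right) 100 \left(-161\right) 169 = \left(-25\right) \left(-161\right) 169 = 4025 \cdot 169 = 680225$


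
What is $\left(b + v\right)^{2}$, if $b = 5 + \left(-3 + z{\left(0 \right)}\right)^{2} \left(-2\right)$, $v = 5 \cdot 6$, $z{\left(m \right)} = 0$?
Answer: $289$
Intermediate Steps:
$v = 30$
$b = -13$ ($b = 5 + \left(-3 + 0\right)^{2} \left(-2\right) = 5 + \left(-3\right)^{2} \left(-2\right) = 5 + 9 \left(-2\right) = 5 - 18 = -13$)
$\left(b + v\right)^{2} = \left(-13 + 30\right)^{2} = 17^{2} = 289$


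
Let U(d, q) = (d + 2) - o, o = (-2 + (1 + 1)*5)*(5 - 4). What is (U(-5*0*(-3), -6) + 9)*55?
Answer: 165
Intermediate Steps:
o = 8 (o = (-2 + 2*5)*1 = (-2 + 10)*1 = 8*1 = 8)
U(d, q) = -6 + d (U(d, q) = (d + 2) - 1*8 = (2 + d) - 8 = -6 + d)
(U(-5*0*(-3), -6) + 9)*55 = ((-6 - 5*0*(-3)) + 9)*55 = ((-6 + 0*(-3)) + 9)*55 = ((-6 + 0) + 9)*55 = (-6 + 9)*55 = 3*55 = 165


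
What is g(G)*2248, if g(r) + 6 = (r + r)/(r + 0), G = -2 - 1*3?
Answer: -8992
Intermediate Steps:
G = -5 (G = -2 - 3 = -5)
g(r) = -4 (g(r) = -6 + (r + r)/(r + 0) = -6 + (2*r)/r = -6 + 2 = -4)
g(G)*2248 = -4*2248 = -8992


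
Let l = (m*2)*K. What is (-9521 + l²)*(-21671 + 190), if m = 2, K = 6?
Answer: 192147545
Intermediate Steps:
l = 24 (l = (2*2)*6 = 4*6 = 24)
(-9521 + l²)*(-21671 + 190) = (-9521 + 24²)*(-21671 + 190) = (-9521 + 576)*(-21481) = -8945*(-21481) = 192147545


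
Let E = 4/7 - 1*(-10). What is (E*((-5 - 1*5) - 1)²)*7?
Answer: 8954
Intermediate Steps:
E = 74/7 (E = 4*(⅐) + 10 = 4/7 + 10 = 74/7 ≈ 10.571)
(E*((-5 - 1*5) - 1)²)*7 = (74*((-5 - 1*5) - 1)²/7)*7 = (74*((-5 - 5) - 1)²/7)*7 = (74*(-10 - 1)²/7)*7 = ((74/7)*(-11)²)*7 = ((74/7)*121)*7 = (8954/7)*7 = 8954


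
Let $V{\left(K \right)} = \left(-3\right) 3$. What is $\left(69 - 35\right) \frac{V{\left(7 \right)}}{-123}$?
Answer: $\frac{102}{41} \approx 2.4878$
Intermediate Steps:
$V{\left(K \right)} = -9$
$\left(69 - 35\right) \frac{V{\left(7 \right)}}{-123} = \left(69 - 35\right) \left(- \frac{9}{-123}\right) = 34 \left(\left(-9\right) \left(- \frac{1}{123}\right)\right) = 34 \cdot \frac{3}{41} = \frac{102}{41}$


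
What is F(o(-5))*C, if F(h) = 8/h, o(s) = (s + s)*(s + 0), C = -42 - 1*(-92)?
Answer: 8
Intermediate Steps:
C = 50 (C = -42 + 92 = 50)
o(s) = 2*s² (o(s) = (2*s)*s = 2*s²)
F(o(-5))*C = (8/((2*(-5)²)))*50 = (8/((2*25)))*50 = (8/50)*50 = (8*(1/50))*50 = (4/25)*50 = 8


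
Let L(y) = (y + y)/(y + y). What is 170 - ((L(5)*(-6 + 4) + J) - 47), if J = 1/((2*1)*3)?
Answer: 1313/6 ≈ 218.83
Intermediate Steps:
L(y) = 1 (L(y) = (2*y)/((2*y)) = (2*y)*(1/(2*y)) = 1)
J = ⅙ (J = 1/(2*3) = 1/6 = ⅙ ≈ 0.16667)
170 - ((L(5)*(-6 + 4) + J) - 47) = 170 - ((1*(-6 + 4) + ⅙) - 47) = 170 - ((1*(-2) + ⅙) - 47) = 170 - ((-2 + ⅙) - 47) = 170 - (-11/6 - 47) = 170 - 1*(-293/6) = 170 + 293/6 = 1313/6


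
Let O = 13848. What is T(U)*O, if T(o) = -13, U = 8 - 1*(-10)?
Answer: -180024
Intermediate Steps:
U = 18 (U = 8 + 10 = 18)
T(U)*O = -13*13848 = -180024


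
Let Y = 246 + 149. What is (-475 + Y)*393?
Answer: -31440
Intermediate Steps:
Y = 395
(-475 + Y)*393 = (-475 + 395)*393 = -80*393 = -31440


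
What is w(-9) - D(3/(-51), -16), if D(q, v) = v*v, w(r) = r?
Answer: -265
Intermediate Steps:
D(q, v) = v**2
w(-9) - D(3/(-51), -16) = -9 - 1*(-16)**2 = -9 - 1*256 = -9 - 256 = -265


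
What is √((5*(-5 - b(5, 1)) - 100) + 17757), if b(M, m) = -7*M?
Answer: √17807 ≈ 133.44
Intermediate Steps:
√((5*(-5 - b(5, 1)) - 100) + 17757) = √((5*(-5 - (-7)*5) - 100) + 17757) = √((5*(-5 - 1*(-35)) - 100) + 17757) = √((5*(-5 + 35) - 100) + 17757) = √((5*30 - 100) + 17757) = √((150 - 100) + 17757) = √(50 + 17757) = √17807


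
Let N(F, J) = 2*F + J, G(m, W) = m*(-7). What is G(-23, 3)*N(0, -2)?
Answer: -322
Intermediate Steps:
G(m, W) = -7*m
N(F, J) = J + 2*F
G(-23, 3)*N(0, -2) = (-7*(-23))*(-2 + 2*0) = 161*(-2 + 0) = 161*(-2) = -322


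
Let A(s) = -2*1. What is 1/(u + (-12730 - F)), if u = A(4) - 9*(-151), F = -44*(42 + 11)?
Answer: -1/9041 ≈ -0.00011061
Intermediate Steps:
A(s) = -2
F = -2332 (F = -44*53 = -2332)
u = 1357 (u = -2 - 9*(-151) = -2 + 1359 = 1357)
1/(u + (-12730 - F)) = 1/(1357 + (-12730 - 1*(-2332))) = 1/(1357 + (-12730 + 2332)) = 1/(1357 - 10398) = 1/(-9041) = -1/9041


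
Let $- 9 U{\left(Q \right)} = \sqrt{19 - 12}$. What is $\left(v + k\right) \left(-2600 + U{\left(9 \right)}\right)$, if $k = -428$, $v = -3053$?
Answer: $9050600 + \frac{3481 \sqrt{7}}{9} \approx 9.0516 \cdot 10^{6}$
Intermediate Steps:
$U{\left(Q \right)} = - \frac{\sqrt{7}}{9}$ ($U{\left(Q \right)} = - \frac{\sqrt{19 - 12}}{9} = - \frac{\sqrt{7}}{9}$)
$\left(v + k\right) \left(-2600 + U{\left(9 \right)}\right) = \left(-3053 - 428\right) \left(-2600 - \frac{\sqrt{7}}{9}\right) = - 3481 \left(-2600 - \frac{\sqrt{7}}{9}\right) = 9050600 + \frac{3481 \sqrt{7}}{9}$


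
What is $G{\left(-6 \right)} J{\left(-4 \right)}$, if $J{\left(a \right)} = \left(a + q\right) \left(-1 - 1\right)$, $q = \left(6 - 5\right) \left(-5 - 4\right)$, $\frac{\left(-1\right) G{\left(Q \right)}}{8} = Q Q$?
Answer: $-7488$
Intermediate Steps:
$G{\left(Q \right)} = - 8 Q^{2}$ ($G{\left(Q \right)} = - 8 Q Q = - 8 Q^{2}$)
$q = -9$ ($q = 1 \left(-9\right) = -9$)
$J{\left(a \right)} = 18 - 2 a$ ($J{\left(a \right)} = \left(a - 9\right) \left(-1 - 1\right) = \left(-9 + a\right) \left(-2\right) = 18 - 2 a$)
$G{\left(-6 \right)} J{\left(-4 \right)} = - 8 \left(-6\right)^{2} \left(18 - -8\right) = \left(-8\right) 36 \left(18 + 8\right) = \left(-288\right) 26 = -7488$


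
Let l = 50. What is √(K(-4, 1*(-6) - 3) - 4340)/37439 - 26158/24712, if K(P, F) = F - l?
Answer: -13079/12356 + I*√4399/37439 ≈ -1.0585 + 0.0017715*I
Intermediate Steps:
K(P, F) = -50 + F (K(P, F) = F - 1*50 = F - 50 = -50 + F)
√(K(-4, 1*(-6) - 3) - 4340)/37439 - 26158/24712 = √((-50 + (1*(-6) - 3)) - 4340)/37439 - 26158/24712 = √((-50 + (-6 - 3)) - 4340)*(1/37439) - 26158*1/24712 = √((-50 - 9) - 4340)*(1/37439) - 13079/12356 = √(-59 - 4340)*(1/37439) - 13079/12356 = √(-4399)*(1/37439) - 13079/12356 = (I*√4399)*(1/37439) - 13079/12356 = I*√4399/37439 - 13079/12356 = -13079/12356 + I*√4399/37439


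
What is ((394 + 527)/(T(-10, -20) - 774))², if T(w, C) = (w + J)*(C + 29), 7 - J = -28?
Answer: 94249/33489 ≈ 2.8143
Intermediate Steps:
J = 35 (J = 7 - 1*(-28) = 7 + 28 = 35)
T(w, C) = (29 + C)*(35 + w) (T(w, C) = (w + 35)*(C + 29) = (35 + w)*(29 + C) = (29 + C)*(35 + w))
((394 + 527)/(T(-10, -20) - 774))² = ((394 + 527)/((1015 + 29*(-10) + 35*(-20) - 20*(-10)) - 774))² = (921/((1015 - 290 - 700 + 200) - 774))² = (921/(225 - 774))² = (921/(-549))² = (921*(-1/549))² = (-307/183)² = 94249/33489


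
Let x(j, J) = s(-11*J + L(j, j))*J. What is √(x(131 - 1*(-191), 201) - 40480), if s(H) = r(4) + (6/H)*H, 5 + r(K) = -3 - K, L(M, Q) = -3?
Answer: I*√41686 ≈ 204.17*I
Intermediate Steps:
r(K) = -8 - K (r(K) = -5 + (-3 - K) = -8 - K)
s(H) = -6 (s(H) = (-8 - 1*4) + (6/H)*H = (-8 - 4) + 6 = -12 + 6 = -6)
x(j, J) = -6*J
√(x(131 - 1*(-191), 201) - 40480) = √(-6*201 - 40480) = √(-1206 - 40480) = √(-41686) = I*√41686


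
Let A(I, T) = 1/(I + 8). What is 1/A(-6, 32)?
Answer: 2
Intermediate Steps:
A(I, T) = 1/(8 + I)
1/A(-6, 32) = 1/(1/(8 - 6)) = 1/(1/2) = 1/(½) = 2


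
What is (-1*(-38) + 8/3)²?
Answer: 14884/9 ≈ 1653.8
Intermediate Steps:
(-1*(-38) + 8/3)² = (38 + 8*(⅓))² = (38 + 8/3)² = (122/3)² = 14884/9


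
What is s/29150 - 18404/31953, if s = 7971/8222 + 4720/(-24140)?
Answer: -1064744736420967/1848693595604460 ≈ -0.57594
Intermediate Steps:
s = 7680605/9923954 (s = 7971*(1/8222) + 4720*(-1/24140) = 7971/8222 - 236/1207 = 7680605/9923954 ≈ 0.77395)
s/29150 - 18404/31953 = (7680605/9923954)/29150 - 18404/31953 = (7680605/9923954)*(1/29150) - 18404*1/31953 = 1536121/57856651820 - 18404/31953 = -1064744736420967/1848693595604460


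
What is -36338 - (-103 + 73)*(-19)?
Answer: -36908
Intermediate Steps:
-36338 - (-103 + 73)*(-19) = -36338 - (-30)*(-19) = -36338 - 1*570 = -36338 - 570 = -36908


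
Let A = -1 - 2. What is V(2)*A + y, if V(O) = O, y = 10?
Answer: 4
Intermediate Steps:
A = -3
V(2)*A + y = 2*(-3) + 10 = -6 + 10 = 4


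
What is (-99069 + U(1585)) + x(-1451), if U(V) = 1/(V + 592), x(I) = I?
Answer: -218832039/2177 ≈ -1.0052e+5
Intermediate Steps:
U(V) = 1/(592 + V)
(-99069 + U(1585)) + x(-1451) = (-99069 + 1/(592 + 1585)) - 1451 = (-99069 + 1/2177) - 1451 = -215673212/2177 - 1451 = -218832039/2177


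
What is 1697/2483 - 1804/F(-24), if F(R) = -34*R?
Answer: -773645/506532 ≈ -1.5273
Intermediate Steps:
1697/2483 - 1804/F(-24) = 1697/2483 - 1804/((-34*(-24))) = 1697*(1/2483) - 1804/816 = 1697/2483 - 1804*1/816 = 1697/2483 - 451/204 = -773645/506532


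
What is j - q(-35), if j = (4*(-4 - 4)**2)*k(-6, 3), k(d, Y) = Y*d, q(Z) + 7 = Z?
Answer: -4566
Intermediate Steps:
q(Z) = -7 + Z
j = -4608 (j = (4*(-4 - 4)**2)*(3*(-6)) = (4*(-8)**2)*(-18) = (4*64)*(-18) = 256*(-18) = -4608)
j - q(-35) = -4608 - (-7 - 35) = -4608 - 1*(-42) = -4608 + 42 = -4566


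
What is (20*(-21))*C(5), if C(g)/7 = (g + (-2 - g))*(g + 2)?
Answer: 41160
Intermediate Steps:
C(g) = -28 - 14*g (C(g) = 7*((g + (-2 - g))*(g + 2)) = 7*(-2*(2 + g)) = 7*(-4 - 2*g) = -28 - 14*g)
(20*(-21))*C(5) = (20*(-21))*(-28 - 14*5) = -420*(-28 - 70) = -420*(-98) = 41160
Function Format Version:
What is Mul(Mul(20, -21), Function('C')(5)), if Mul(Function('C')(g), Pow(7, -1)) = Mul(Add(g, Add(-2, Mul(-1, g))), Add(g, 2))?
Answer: 41160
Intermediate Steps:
Function('C')(g) = Add(-28, Mul(-14, g)) (Function('C')(g) = Mul(7, Mul(Add(g, Add(-2, Mul(-1, g))), Add(g, 2))) = Mul(7, Mul(-2, Add(2, g))) = Mul(7, Add(-4, Mul(-2, g))) = Add(-28, Mul(-14, g)))
Mul(Mul(20, -21), Function('C')(5)) = Mul(Mul(20, -21), Add(-28, Mul(-14, 5))) = Mul(-420, Add(-28, -70)) = Mul(-420, -98) = 41160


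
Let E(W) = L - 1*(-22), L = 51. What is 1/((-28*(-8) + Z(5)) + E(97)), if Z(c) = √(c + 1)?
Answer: 99/29401 - √6/88203 ≈ 0.0033395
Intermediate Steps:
Z(c) = √(1 + c)
E(W) = 73 (E(W) = 51 - 1*(-22) = 51 + 22 = 73)
1/((-28*(-8) + Z(5)) + E(97)) = 1/((-28*(-8) + √(1 + 5)) + 73) = 1/((224 + √6) + 73) = 1/(297 + √6)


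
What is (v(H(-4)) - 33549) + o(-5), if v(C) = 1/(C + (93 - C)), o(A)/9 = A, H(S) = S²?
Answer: -3124241/93 ≈ -33594.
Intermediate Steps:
o(A) = 9*A
v(C) = 1/93
(v(H(-4)) - 33549) + o(-5) = (1/93 - 33549) + 9*(-5) = -3120056/93 - 45 = -3124241/93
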